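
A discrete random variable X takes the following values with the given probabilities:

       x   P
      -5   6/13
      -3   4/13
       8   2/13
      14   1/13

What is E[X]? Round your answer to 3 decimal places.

E[X] = (6/13)·(-5) + (4/13)·(-3) + (2/13)·8 + (1/13)·14
     = -12/13 ≈ -0.923

-0.923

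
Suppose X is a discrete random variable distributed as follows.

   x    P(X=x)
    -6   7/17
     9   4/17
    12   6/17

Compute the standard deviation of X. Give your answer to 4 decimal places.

E[X] = 66/17, E[X²] = 1440/17
Var(X) = E[X²] − (E[X])² = 1440/17 − 4356/289 = 20124/289
SD(X) = √(20124/289) ≈ 8.3447

8.3447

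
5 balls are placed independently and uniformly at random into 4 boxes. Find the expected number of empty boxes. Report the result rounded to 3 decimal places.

Let Xⱼ=1 if box j is empty. P(Xⱼ=1) = ((4-1)/4)^5 = 243/1024.
By linearity, E[#empty] = 4·243/1024 = 243/256.
≈ 0.949

0.949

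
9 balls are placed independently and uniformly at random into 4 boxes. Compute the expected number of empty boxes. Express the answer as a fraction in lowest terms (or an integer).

Let Xⱼ=1 if box j is empty. P(Xⱼ=1) = ((4-1)/4)^9 = 19683/262144.
By linearity, E[#empty] = 4·19683/262144 = 19683/65536.

19683/65536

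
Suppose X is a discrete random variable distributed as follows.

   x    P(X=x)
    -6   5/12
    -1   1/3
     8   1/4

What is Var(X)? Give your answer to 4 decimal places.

30.6389

E[X] = (5/12)·(-6) + (1/3)·(-1) + (1/4)·8 = -5/6
E[X²] = (5/12)·36 + (1/3)·1 + (1/4)·64 = 94/3
Var(X) = 94/3 − (-5/6)² = 1103/36 ≈ 30.6389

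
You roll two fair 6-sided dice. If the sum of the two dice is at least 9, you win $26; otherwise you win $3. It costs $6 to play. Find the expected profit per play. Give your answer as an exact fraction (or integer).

61/18 dollars

E[payout] = (13/18)·3 + (5/18)·26 = 169/18
Expected profit = 169/18 − 6 = 61/18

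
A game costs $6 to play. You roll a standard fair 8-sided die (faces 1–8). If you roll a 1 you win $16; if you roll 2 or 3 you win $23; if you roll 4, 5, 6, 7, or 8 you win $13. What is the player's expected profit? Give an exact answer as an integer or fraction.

E[payout] = (5/8)·13 + (1/8)·16 + (1/4)·23 = 127/8
Expected profit = 127/8 − 6 = 79/8

79/8 dollars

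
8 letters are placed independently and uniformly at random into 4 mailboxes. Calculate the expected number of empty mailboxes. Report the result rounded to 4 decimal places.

0.4005

Let Xⱼ=1 if mailbox j is empty. P(Xⱼ=1) = ((4-1)/4)^8 = 6561/65536.
By linearity, E[#empty] = 4·6561/65536 = 6561/16384.
≈ 0.4005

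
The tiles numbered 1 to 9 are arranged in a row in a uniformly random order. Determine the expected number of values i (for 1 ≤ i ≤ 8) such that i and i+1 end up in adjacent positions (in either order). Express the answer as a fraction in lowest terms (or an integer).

16/9

For each i ∈ {1,…,8}, let Xᵢ = 1 if i and i+1 are adjacent. P(Xᵢ=1) = 2·(9−1)!/9! = 2/9.
By linearity, E[ΣXᵢ] = (8)·(2/9) = 16/9.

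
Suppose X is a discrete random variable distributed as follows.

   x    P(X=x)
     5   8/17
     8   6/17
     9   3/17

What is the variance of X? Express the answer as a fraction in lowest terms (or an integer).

E[X] = (8/17)·5 + (6/17)·8 + (3/17)·9 = 115/17
E[X²] = (8/17)·25 + (6/17)·64 + (3/17)·81 = 827/17
Var(X) = 827/17 − (115/17)² = 834/289

834/289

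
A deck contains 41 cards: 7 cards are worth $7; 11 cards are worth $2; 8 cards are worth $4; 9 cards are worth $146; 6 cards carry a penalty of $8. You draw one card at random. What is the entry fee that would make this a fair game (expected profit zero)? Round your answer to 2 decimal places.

E[payout] = (7/41)·7 + (11/41)·2 + (8/41)·4 + (9/41)·146 + (6/41)·(-8) = 1369/41
Fair fee = E[payout] = 1369/41 ≈ $33.39

$33.39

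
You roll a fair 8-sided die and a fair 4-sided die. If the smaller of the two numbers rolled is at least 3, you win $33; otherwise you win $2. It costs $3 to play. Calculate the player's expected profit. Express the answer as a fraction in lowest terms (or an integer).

85/8 dollars

E[payout] = (5/8)·2 + (3/8)·33 = 109/8
Expected profit = 109/8 − 3 = 85/8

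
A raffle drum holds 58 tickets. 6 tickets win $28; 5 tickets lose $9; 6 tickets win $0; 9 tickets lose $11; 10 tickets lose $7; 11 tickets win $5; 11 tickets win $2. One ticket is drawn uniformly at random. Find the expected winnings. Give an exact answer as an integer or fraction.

E[payout] = (6/58)·28 + (5/58)·(-9) + (6/58)·0 + (9/58)·(-11) + (10/58)·(-7) + (11/58)·5 + (11/58)·2 = 31/58

31/58 dollars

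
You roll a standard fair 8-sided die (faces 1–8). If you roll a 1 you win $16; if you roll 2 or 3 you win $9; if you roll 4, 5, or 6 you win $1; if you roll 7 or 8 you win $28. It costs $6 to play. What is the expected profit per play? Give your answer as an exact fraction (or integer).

45/8 dollars

E[payout] = (3/8)·1 + (1/4)·9 + (1/8)·16 + (1/4)·28 = 93/8
Expected profit = 93/8 − 6 = 45/8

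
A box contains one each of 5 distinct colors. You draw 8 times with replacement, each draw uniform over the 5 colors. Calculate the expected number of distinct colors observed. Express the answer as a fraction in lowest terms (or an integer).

325089/78125

Let Xⱼ=1 if type j appears at least once. P(Xⱼ=1) = 1 − ((5−1)/5)^8 = 325089/390625.
E[#distinct] = 5·325089/390625 = 325089/78125.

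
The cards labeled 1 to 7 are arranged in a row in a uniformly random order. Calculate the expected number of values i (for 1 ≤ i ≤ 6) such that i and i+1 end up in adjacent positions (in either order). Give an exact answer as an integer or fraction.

12/7

For each i ∈ {1,…,6}, let Xᵢ = 1 if i and i+1 are adjacent. P(Xᵢ=1) = 2·(7−1)!/7! = 2/7.
By linearity, E[ΣXᵢ] = (6)·(2/7) = 12/7.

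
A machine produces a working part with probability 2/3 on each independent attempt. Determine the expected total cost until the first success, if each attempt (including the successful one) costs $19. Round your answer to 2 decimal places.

$28.50

E[#attempts] = 1/p = 3/2; E[cost] = 19·3/2 = 57/2.
≈ 28.50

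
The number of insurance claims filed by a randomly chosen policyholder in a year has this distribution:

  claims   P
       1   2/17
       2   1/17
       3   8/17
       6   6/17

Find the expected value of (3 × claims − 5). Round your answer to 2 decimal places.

E[3x-5] = (2/17)·(-2) + (1/17)·1 + (8/17)·4 + (6/17)·13
     = 107/17 ≈ 6.29

6.29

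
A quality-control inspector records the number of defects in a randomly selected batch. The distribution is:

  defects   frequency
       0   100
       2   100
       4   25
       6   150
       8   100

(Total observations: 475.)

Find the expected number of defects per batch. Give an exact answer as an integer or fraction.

80/19

Total = 475, so P(defects=0) = 100/475, etc.
E[X] = (4/19)·0 + (4/19)·2 + (1/19)·4 + (6/19)·6 + (4/19)·8
     = 80/19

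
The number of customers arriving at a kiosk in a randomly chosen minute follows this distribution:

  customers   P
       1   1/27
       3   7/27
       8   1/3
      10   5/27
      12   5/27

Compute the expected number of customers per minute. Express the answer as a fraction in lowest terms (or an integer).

E[X] = (1/27)·1 + (7/27)·3 + (1/3)·8 + (5/27)·10 + (5/27)·12
     = 68/9

68/9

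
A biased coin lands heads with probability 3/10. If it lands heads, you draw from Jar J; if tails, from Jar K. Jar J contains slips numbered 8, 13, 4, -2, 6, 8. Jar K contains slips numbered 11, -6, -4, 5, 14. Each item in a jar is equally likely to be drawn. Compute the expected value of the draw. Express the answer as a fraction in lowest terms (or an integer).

E[X | Jar J] = (8 + 13 + 4 − 2 + 6 + 8)/6 = 37/6
E[X | Jar K] = (11 − 6 − 4 + 5 + 14)/5 = 4
E[X] = (3/10)·37/6 + (7/10)·4 = 93/20

93/20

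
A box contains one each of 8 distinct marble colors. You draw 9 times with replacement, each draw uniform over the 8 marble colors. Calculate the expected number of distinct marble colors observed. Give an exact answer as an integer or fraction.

Let Xⱼ=1 if type j appears at least once. P(Xⱼ=1) = 1 − ((8−1)/8)^9 = 93864121/134217728.
E[#distinct] = 8·93864121/134217728 = 93864121/16777216.

93864121/16777216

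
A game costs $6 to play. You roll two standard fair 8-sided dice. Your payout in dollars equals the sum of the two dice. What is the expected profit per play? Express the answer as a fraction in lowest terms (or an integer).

$3

Distribution of the sum of the two dice: 2 w.p. 1/64, 3 w.p. 1/32, 4 w.p. 3/64, 5 w.p. 1/16, 6 w.p. 5/64, 7 w.p. 3/32, …
E[payout] = (1/64)·2 + (1/32)·3 + (3/64)·4 + (1/16)·5 + (5/64)·6 + (3/32)·7 + (7/64)·8 + (1/8)·9 + (7/64)·10 + (3/32)·11 + (5/64)·12 + (1/16)·13 + (3/64)·14 + (1/32)·15 + (1/64)·16 = 9
Expected profit = 9 − 6 = 3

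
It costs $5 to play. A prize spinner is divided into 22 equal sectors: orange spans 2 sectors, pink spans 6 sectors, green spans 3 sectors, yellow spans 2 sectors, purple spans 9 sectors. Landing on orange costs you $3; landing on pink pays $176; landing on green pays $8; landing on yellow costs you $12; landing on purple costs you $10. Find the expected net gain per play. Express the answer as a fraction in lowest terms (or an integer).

425/11 dollars

E[payout] = (2/22)·(-3) + (6/22)·176 + (3/22)·8 + (2/22)·(-12) + (9/22)·(-10) = 480/11
Expected profit = 480/11 − 5 = 425/11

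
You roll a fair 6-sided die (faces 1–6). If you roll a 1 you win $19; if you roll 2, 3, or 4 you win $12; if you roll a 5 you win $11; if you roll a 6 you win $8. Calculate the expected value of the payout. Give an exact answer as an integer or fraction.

37/3 dollars

E[payout] = (1/6)·8 + (1/6)·11 + (1/2)·12 + (1/6)·19 = 37/3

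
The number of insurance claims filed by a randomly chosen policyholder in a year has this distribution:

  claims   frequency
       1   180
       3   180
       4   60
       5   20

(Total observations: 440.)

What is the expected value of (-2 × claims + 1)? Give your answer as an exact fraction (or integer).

-42/11

Total = 440, so P(claims=1) = 180/440, etc.
E[-2x+1] = (9/22)·(-1) + (9/22)·(-5) + (3/22)·(-7) + (1/22)·(-9)
     = -42/11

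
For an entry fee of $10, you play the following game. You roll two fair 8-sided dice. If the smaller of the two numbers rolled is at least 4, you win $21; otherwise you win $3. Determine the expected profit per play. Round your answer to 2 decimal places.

E[payout] = (39/64)·3 + (25/64)·21 = 321/32
Expected profit = 321/32 − 10 = 1/32 ≈ $0.03

$0.03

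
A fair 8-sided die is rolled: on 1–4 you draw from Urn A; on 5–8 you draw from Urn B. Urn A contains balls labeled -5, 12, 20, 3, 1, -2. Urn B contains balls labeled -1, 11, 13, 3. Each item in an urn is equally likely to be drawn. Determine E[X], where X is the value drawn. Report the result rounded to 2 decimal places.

5.67

E[X | Urn A] = (-5 + 12 + 20 + 3 + 1 − 2)/6 = 29/6
E[X | Urn B] = (-1 + 11 + 13 + 3)/4 = 13/2
E[X] = (1/2)·29/6 + (1/2)·13/2 = 17/3 ≈ 5.67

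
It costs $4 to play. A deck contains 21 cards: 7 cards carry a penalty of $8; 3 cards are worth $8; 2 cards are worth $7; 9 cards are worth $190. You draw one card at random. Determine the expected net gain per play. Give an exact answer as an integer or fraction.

536/7 dollars

E[payout] = (7/21)·(-8) + (3/21)·8 + (2/21)·7 + (9/21)·190 = 564/7
Expected profit = 564/7 − 4 = 536/7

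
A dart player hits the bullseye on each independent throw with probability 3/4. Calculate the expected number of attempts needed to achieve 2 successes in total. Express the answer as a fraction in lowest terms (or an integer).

8/3

By linearity (sum of 2 independent geometric waits), E[trials] = 2/p = 2/(3/4) = 8/3.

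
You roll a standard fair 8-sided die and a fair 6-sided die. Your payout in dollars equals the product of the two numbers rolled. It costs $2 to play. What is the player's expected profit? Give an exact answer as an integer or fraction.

55/4 dollars

Distribution of the product of the two numbers rolled: 1 w.p. 1/48, 2 w.p. 1/24, 3 w.p. 1/24, 4 w.p. 1/16, 5 w.p. 1/24, 6 w.p. 1/12, …
E[payout] = (1/48)·1 + (1/24)·2 + (1/24)·3 + (1/16)·4 + (1/24)·5 + (1/12)·6 + (1/48)·7 + (1/16)·8 + (1/48)·9 + (1/24)·10 + (1/12)·12 + (1/48)·14 + (1/24)·15 + (1/24)·16 + (1/24)·18 + (1/24)·20 + (1/48)·21 + (1/16)·24 + (1/48)·25 + (1/48)·28 + (1/24)·30 + (1/48)·32 + (1/48)·35 + (1/48)·36 + (1/48)·40 + (1/48)·42 + (1/48)·48 = 63/4
Expected profit = 63/4 − 2 = 55/4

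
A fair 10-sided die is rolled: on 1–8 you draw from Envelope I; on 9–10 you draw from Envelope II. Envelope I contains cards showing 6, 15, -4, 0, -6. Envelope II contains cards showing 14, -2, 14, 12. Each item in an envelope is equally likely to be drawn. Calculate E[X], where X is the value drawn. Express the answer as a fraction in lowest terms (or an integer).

183/50

E[X | Envelope I] = (6 + 15 − 4 + 0 − 6)/5 = 11/5
E[X | Envelope II] = (14 − 2 + 14 + 12)/4 = 19/2
E[X] = (4/5)·11/5 + (1/5)·19/2 = 183/50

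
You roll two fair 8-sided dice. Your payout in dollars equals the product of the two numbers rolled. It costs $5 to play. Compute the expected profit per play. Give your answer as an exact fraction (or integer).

Distribution of the product of the two numbers rolled: 1 w.p. 1/64, 2 w.p. 1/32, 3 w.p. 1/32, 4 w.p. 3/64, 5 w.p. 1/32, 6 w.p. 1/16, …
E[payout] = (1/64)·1 + (1/32)·2 + (1/32)·3 + (3/64)·4 + (1/32)·5 + (1/16)·6 + (1/32)·7 + (1/16)·8 + (1/64)·9 + (1/32)·10 + (1/16)·12 + (1/32)·14 + (1/32)·15 + (3/64)·16 + (1/32)·18 + (1/32)·20 + (1/32)·21 + (1/16)·24 + (1/64)·25 + (1/32)·28 + (1/32)·30 + (1/32)·32 + (1/32)·35 + (1/64)·36 + (1/32)·40 + (1/32)·42 + (1/32)·48 + (1/64)·49 + (1/32)·56 + (1/64)·64 = 81/4
Expected profit = 81/4 − 5 = 61/4

61/4 dollars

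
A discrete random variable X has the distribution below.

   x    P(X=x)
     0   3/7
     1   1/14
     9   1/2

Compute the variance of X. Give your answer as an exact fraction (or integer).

964/49

E[X] = (3/7)·0 + (1/14)·1 + (1/2)·9 = 32/7
E[X²] = (3/7)·0 + (1/14)·1 + (1/2)·81 = 284/7
Var(X) = 284/7 − (32/7)² = 964/49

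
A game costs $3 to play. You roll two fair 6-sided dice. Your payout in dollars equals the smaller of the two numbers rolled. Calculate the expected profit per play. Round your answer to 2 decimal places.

-$0.47

Distribution of the smaller of the two numbers rolled: 1 w.p. 11/36, 2 w.p. 1/4, 3 w.p. 7/36, 4 w.p. 5/36, 5 w.p. 1/12, 6 w.p. 1/36
E[payout] = (11/36)·1 + (1/4)·2 + (7/36)·3 + (5/36)·4 + (1/12)·5 + (1/36)·6 = 91/36
Expected profit = 91/36 − 3 = -17/36 ≈ -$0.47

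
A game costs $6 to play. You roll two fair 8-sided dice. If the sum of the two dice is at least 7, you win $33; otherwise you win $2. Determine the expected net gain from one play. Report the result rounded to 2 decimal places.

E[payout] = (15/64)·2 + (49/64)·33 = 1647/64
Expected profit = 1647/64 − 6 = 1263/64 ≈ $19.73

$19.73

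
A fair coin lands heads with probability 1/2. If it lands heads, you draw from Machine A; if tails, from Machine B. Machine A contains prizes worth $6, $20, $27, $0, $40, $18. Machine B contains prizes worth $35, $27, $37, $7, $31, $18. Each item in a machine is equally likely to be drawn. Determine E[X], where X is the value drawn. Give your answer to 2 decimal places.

$22.17

E[X | Machine A] = (6 + 20 + 27 + 0 + 40 + 18)/6 = 37/2
E[X | Machine B] = (35 + 27 + 37 + 7 + 31 + 18)/6 = 155/6
E[X] = (1/2)·37/2 + (1/2)·155/6 = 133/6 ≈ 22.17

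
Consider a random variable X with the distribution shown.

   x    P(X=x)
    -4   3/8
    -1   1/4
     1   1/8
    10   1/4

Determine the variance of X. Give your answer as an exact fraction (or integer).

E[X] = (3/8)·(-4) + (1/4)·(-1) + (1/8)·1 + (1/4)·10 = 7/8
E[X²] = (3/8)·16 + (1/4)·1 + (1/8)·1 + (1/4)·100 = 251/8
Var(X) = 251/8 − (7/8)² = 1959/64

1959/64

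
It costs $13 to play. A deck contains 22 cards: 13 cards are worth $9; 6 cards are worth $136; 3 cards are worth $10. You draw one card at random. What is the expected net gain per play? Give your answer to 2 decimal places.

$30.77

E[payout] = (13/22)·9 + (6/22)·136 + (3/22)·10 = 963/22
Expected profit = 963/22 − 13 = 677/22 ≈ $30.77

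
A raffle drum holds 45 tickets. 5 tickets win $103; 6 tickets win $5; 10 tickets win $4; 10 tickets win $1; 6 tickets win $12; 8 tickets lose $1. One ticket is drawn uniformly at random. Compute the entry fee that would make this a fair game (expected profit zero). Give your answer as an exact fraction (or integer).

659/45 dollars

E[payout] = (5/45)·103 + (6/45)·5 + (10/45)·4 + (10/45)·1 + (6/45)·12 + (8/45)·(-1) = 659/45
Fair fee = E[payout] = 659/45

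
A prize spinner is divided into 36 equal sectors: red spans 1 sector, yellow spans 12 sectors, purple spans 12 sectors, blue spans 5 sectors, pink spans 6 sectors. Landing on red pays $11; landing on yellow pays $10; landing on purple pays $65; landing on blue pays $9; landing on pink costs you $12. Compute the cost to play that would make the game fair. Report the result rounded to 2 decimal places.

E[payout] = (1/36)·11 + (12/36)·10 + (12/36)·65 + (5/36)·9 + (6/36)·(-12) = 221/9
Fair fee = E[payout] = 221/9 ≈ $24.56

$24.56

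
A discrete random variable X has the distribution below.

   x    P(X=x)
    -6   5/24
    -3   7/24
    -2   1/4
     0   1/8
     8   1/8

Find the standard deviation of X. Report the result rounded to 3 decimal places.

4.060

E[X] = -13/8, E[X²] = 153/8
Var(X) = E[X²] − (E[X])² = 153/8 − 169/64 = 1055/64
SD(X) = √(1055/64) ≈ 4.060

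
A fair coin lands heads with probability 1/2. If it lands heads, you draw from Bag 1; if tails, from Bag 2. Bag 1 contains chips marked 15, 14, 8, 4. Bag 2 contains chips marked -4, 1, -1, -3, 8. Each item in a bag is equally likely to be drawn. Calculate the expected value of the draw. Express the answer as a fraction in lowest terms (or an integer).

E[X | Bag 1] = (15 + 14 + 8 + 4)/4 = 41/4
E[X | Bag 2] = (-4 + 1 − 1 − 3 + 8)/5 = 1/5
E[X] = (1/2)·41/4 + (1/2)·1/5 = 209/40

209/40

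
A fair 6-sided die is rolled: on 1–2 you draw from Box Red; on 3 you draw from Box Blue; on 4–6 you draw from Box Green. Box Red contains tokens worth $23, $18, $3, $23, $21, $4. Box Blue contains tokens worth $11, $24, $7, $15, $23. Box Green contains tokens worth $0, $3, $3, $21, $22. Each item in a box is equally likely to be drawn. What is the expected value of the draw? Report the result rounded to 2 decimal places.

$12.68

E[X | Box Red] = (23 + 18 + 3 + 23 + 21 + 4)/6 = 46/3
E[X | Box Blue] = (11 + 24 + 7 + 15 + 23)/5 = 16
E[X | Box Green] = (0 + 3 + 3 + 21 + 22)/5 = 49/5
E[X] = (1/3)·46/3 + (1/6)·16 + (1/2)·49/5 = 1141/90 ≈ 12.68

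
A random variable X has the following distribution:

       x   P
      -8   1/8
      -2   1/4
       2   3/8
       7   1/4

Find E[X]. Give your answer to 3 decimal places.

E[X] = (1/8)·(-8) + (1/4)·(-2) + (3/8)·2 + (1/4)·7
     = 1 ≈ 1.000

1.000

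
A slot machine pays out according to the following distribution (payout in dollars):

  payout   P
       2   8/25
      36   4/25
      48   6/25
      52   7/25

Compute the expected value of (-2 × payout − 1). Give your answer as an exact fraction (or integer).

-1649/25

E[-2x-1] = (8/25)·(-5) + (4/25)·(-73) + (6/25)·(-97) + (7/25)·(-105)
     = -1649/25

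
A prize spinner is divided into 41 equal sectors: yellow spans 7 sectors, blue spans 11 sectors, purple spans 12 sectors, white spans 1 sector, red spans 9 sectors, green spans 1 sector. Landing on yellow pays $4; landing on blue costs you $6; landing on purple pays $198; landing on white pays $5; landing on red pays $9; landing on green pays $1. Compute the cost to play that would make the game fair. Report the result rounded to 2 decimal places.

E[payout] = (7/41)·4 + (11/41)·(-6) + (12/41)·198 + (1/41)·5 + (9/41)·9 + (1/41)·1 = 2425/41
Fair fee = E[payout] = 2425/41 ≈ $59.15

$59.15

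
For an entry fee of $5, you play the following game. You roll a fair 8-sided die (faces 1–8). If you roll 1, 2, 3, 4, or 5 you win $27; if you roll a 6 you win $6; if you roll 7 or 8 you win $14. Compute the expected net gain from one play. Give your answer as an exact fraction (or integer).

129/8 dollars

E[payout] = (1/8)·6 + (1/4)·14 + (5/8)·27 = 169/8
Expected profit = 169/8 − 5 = 129/8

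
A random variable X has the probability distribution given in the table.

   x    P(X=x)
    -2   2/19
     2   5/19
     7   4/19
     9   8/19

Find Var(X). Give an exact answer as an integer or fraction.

5332/361

E[X] = (2/19)·(-2) + (5/19)·2 + (4/19)·7 + (8/19)·9 = 106/19
E[X²] = (2/19)·4 + (5/19)·4 + (4/19)·49 + (8/19)·81 = 872/19
Var(X) = 872/19 − (106/19)² = 5332/361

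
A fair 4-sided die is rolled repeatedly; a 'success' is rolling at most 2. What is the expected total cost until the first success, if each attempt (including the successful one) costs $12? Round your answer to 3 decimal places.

$24.000

E[#attempts] = 1/p = 2; E[cost] = 12·2 = 24.
≈ 24.000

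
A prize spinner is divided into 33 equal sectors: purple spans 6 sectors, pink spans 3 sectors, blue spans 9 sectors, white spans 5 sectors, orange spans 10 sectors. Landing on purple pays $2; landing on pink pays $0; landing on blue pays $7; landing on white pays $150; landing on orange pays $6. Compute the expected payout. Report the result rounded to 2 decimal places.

E[payout] = (6/33)·2 + (3/33)·0 + (9/33)·7 + (5/33)·150 + (10/33)·6 = 295/11
≈ $26.82

$26.82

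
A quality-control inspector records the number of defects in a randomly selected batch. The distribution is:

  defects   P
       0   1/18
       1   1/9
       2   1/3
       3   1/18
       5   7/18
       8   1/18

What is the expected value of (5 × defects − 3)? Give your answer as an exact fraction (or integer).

E[5x-3] = (1/18)·(-3) + (1/9)·2 + (1/3)·7 + (1/18)·12 + (7/18)·22 + (1/18)·37
     = 41/3

41/3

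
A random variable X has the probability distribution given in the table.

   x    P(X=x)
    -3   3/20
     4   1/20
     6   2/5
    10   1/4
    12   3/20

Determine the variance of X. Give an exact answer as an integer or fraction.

E[X] = (3/20)·(-3) + (1/20)·4 + (2/5)·6 + (1/4)·10 + (3/20)·12 = 129/20
E[X²] = (3/20)·9 + (1/20)·16 + (2/5)·36 + (1/4)·100 + (3/20)·144 = 1263/20
Var(X) = 1263/20 − (129/20)² = 8619/400

8619/400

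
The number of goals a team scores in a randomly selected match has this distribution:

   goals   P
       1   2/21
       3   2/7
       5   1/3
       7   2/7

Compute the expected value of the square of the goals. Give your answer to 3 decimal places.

25.000

E[X²] = (2/21)·1 + (2/7)·9 + (1/3)·25 + (2/7)·49
     = 25 ≈ 25.000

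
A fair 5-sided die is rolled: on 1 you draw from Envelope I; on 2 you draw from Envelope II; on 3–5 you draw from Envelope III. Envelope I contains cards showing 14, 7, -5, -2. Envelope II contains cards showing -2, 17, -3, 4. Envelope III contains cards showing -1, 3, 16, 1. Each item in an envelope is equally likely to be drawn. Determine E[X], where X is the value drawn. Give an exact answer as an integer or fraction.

E[X | Envelope I] = (14 + 7 − 5 − 2)/4 = 7/2
E[X | Envelope II] = (-2 + 17 − 3 + 4)/4 = 4
E[X | Envelope III] = (-1 + 3 + 16 + 1)/4 = 19/4
E[X] = (1/5)·7/2 + (1/5)·4 + (3/5)·19/4 = 87/20

87/20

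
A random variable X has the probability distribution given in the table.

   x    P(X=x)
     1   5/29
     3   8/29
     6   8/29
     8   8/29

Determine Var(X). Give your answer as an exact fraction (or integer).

E[X] = (5/29)·1 + (8/29)·3 + (8/29)·6 + (8/29)·8 = 141/29
E[X²] = (5/29)·1 + (8/29)·9 + (8/29)·36 + (8/29)·64 = 877/29
Var(X) = 877/29 − (141/29)² = 5552/841

5552/841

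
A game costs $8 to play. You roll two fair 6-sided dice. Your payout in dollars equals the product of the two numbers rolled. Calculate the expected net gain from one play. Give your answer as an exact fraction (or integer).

17/4 dollars

Distribution of the product of the two numbers rolled: 1 w.p. 1/36, 2 w.p. 1/18, 3 w.p. 1/18, 4 w.p. 1/12, 5 w.p. 1/18, 6 w.p. 1/9, …
E[payout] = (1/36)·1 + (1/18)·2 + (1/18)·3 + (1/12)·4 + (1/18)·5 + (1/9)·6 + (1/18)·8 + (1/36)·9 + (1/18)·10 + (1/9)·12 + (1/18)·15 + (1/36)·16 + (1/18)·18 + (1/18)·20 + (1/18)·24 + (1/36)·25 + (1/18)·30 + (1/36)·36 = 49/4
Expected profit = 49/4 − 8 = 17/4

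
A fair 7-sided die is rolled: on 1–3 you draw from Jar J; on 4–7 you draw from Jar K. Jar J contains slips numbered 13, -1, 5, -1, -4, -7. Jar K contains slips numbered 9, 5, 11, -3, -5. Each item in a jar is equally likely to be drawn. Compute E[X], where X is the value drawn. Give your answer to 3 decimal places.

E[X | Jar J] = (13 − 1 + 5 − 1 − 4 − 7)/6 = 5/6
E[X | Jar K] = (9 + 5 + 11 − 3 − 5)/5 = 17/5
E[X] = (3/7)·5/6 + (4/7)·17/5 = 23/10 ≈ 2.300

2.300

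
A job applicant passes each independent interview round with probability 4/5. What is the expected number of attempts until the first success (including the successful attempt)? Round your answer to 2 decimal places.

For a geometric distribution, E[trials] = 1/p = 1/(4/5) = 5/4.
≈ 1.25

1.25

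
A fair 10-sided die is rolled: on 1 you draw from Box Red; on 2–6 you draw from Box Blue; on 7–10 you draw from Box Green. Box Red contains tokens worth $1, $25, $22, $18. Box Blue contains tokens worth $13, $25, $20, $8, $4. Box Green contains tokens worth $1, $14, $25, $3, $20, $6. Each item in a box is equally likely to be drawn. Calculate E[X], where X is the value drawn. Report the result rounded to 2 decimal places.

E[X | Box Red] = (1 + 25 + 22 + 18)/4 = 33/2
E[X | Box Blue] = (13 + 25 + 20 + 8 + 4)/5 = 14
E[X | Box Green] = (1 + 14 + 25 + 3 + 20 + 6)/6 = 23/2
E[X] = (1/10)·33/2 + (1/2)·14 + (2/5)·23/2 = 53/4 ≈ 13.25

$13.25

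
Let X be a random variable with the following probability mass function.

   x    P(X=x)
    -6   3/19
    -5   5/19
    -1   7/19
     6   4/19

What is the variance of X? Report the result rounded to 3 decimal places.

18.338

E[X] = (3/19)·(-6) + (5/19)·(-5) + (7/19)·(-1) + (4/19)·6 = -26/19
E[X²] = (3/19)·36 + (5/19)·25 + (7/19)·1 + (4/19)·36 = 384/19
Var(X) = 384/19 − (-26/19)² = 6620/361 ≈ 18.338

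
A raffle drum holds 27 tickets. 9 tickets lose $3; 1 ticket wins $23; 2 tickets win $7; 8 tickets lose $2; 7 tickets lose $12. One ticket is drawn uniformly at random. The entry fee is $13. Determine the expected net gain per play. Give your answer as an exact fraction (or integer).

-49/3 dollars

E[payout] = (9/27)·(-3) + (1/27)·23 + (2/27)·7 + (8/27)·(-2) + (7/27)·(-12) = -10/3
Expected profit = -10/3 − 13 = -49/3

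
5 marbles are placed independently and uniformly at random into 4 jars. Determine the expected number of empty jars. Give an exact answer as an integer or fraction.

243/256

Let Xⱼ=1 if jar j is empty. P(Xⱼ=1) = ((4-1)/4)^5 = 243/1024.
By linearity, E[#empty] = 4·243/1024 = 243/256.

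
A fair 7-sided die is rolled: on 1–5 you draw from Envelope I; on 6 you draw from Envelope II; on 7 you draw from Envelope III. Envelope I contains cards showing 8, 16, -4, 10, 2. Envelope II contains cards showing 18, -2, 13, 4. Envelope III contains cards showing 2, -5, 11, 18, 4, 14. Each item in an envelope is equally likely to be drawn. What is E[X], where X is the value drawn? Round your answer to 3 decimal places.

6.798

E[X | Envelope I] = (8 + 16 − 4 + 10 + 2)/5 = 32/5
E[X | Envelope II] = (18 − 2 + 13 + 4)/4 = 33/4
E[X | Envelope III] = (2 − 5 + 11 + 18 + 4 + 14)/6 = 22/3
E[X] = (5/7)·32/5 + (1/7)·33/4 + (1/7)·22/3 = 571/84 ≈ 6.798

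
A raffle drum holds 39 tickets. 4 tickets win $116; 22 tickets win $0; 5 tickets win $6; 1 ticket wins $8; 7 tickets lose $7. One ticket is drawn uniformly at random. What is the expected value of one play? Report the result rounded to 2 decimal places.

E[payout] = (4/39)·116 + (22/39)·0 + (5/39)·6 + (1/39)·8 + (7/39)·(-7) = 151/13
≈ $11.62

$11.62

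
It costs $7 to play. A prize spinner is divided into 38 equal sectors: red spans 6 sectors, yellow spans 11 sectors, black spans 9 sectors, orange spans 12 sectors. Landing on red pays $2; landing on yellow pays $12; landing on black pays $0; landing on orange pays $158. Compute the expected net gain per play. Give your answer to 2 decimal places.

$46.68

E[payout] = (6/38)·2 + (11/38)·12 + (9/38)·0 + (12/38)·158 = 1020/19
Expected profit = 1020/19 − 7 = 887/19 ≈ $46.68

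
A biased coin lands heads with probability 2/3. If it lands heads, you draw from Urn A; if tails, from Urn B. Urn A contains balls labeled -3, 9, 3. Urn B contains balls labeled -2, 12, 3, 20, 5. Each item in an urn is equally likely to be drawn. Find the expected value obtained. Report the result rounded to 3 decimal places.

4.533

E[X | Urn A] = (-3 + 9 + 3)/3 = 3
E[X | Urn B] = (-2 + 12 + 3 + 20 + 5)/5 = 38/5
E[X] = (2/3)·3 + (1/3)·38/5 = 68/15 ≈ 4.533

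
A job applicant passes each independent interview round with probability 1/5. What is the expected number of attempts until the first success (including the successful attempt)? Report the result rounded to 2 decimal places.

For a geometric distribution, E[trials] = 1/p = 1/(1/5) = 5.
≈ 5.00

5.00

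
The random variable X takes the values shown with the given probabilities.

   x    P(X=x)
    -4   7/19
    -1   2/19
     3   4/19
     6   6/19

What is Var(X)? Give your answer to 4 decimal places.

18.3657

E[X] = (7/19)·(-4) + (2/19)·(-1) + (4/19)·3 + (6/19)·6 = 18/19
E[X²] = (7/19)·16 + (2/19)·1 + (4/19)·9 + (6/19)·36 = 366/19
Var(X) = 366/19 − (18/19)² = 6630/361 ≈ 18.3657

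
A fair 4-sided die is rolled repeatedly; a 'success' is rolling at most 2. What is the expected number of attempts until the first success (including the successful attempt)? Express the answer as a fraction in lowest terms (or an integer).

2

For a geometric distribution, E[trials] = 1/p = 1/(1/2) = 2.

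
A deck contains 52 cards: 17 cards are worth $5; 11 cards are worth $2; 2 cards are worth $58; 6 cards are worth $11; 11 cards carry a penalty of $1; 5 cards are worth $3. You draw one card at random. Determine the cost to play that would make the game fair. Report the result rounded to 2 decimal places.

$5.63

E[payout] = (17/52)·5 + (11/52)·2 + (2/52)·58 + (6/52)·11 + (11/52)·(-1) + (5/52)·3 = 293/52
Fair fee = E[payout] = 293/52 ≈ $5.63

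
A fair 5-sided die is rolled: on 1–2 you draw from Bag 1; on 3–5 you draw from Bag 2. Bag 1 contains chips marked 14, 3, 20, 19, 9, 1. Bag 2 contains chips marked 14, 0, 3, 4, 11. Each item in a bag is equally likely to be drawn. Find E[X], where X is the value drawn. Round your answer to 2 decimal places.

8.24

E[X | Bag 1] = (14 + 3 + 20 + 19 + 9 + 1)/6 = 11
E[X | Bag 2] = (14 + 0 + 3 + 4 + 11)/5 = 32/5
E[X] = (2/5)·11 + (3/5)·32/5 = 206/25 ≈ 8.24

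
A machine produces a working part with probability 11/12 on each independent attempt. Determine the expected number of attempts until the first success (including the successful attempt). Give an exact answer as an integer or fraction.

12/11

For a geometric distribution, E[trials] = 1/p = 1/(11/12) = 12/11.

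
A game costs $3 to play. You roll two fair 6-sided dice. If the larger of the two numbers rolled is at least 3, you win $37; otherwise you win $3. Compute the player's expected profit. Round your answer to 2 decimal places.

$30.22

E[payout] = (1/9)·3 + (8/9)·37 = 299/9
Expected profit = 299/9 − 3 = 272/9 ≈ $30.22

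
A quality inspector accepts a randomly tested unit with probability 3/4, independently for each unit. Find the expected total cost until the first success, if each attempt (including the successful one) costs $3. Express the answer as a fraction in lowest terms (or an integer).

$4

E[#attempts] = 1/p = 4/3; E[cost] = 3·4/3 = 4.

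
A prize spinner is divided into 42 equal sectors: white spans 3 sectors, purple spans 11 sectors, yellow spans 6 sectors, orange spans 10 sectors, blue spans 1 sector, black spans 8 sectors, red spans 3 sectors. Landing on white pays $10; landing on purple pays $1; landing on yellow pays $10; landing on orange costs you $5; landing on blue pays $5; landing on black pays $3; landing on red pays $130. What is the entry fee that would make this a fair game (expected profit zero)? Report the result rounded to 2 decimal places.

$11.19

E[payout] = (3/42)·10 + (11/42)·1 + (6/42)·10 + (10/42)·(-5) + (1/42)·5 + (8/42)·3 + (3/42)·130 = 235/21
Fair fee = E[payout] = 235/21 ≈ $11.19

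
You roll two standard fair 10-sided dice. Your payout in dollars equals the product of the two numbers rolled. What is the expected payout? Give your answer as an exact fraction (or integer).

121/4 dollars

Distribution of the product of the two numbers rolled: 1 w.p. 1/100, 2 w.p. 1/50, 3 w.p. 1/50, 4 w.p. 3/100, 5 w.p. 1/50, 6 w.p. 1/25, …
E[payout] = (1/100)·1 + (1/50)·2 + (1/50)·3 + (3/100)·4 + (1/50)·5 + (1/25)·6 + (1/50)·7 + (1/25)·8 + (3/100)·9 + (1/25)·10 + (1/25)·12 + (1/50)·14 + (1/50)·15 + (3/100)·16 + (1/25)·18 + (1/25)·20 + (1/50)·21 + (1/25)·24 + (1/100)·25 + (1/50)·27 + (1/50)·28 + (1/25)·30 + (1/50)·32 + (1/50)·35 + (3/100)·36 + (1/25)·40 + (1/50)·42 + (1/50)·45 + (1/50)·48 + (1/100)·49 + (1/50)·50 + (1/50)·54 + (1/50)·56 + (1/50)·60 + (1/50)·63 + (1/100)·64 + (1/50)·70 + (1/50)·72 + (1/50)·80 + (1/100)·81 + (1/50)·90 + (1/100)·100 = 121/4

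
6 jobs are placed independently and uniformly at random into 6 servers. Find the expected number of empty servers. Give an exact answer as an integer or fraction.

15625/7776

Let Xⱼ=1 if server j is empty. P(Xⱼ=1) = ((6-1)/6)^6 = 15625/46656.
By linearity, E[#empty] = 6·15625/46656 = 15625/7776.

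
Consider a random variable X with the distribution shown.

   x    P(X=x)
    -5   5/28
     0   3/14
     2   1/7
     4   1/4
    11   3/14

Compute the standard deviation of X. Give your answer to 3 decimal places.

5.235

E[X] = 11/4, E[X²] = 979/28
Var(X) = E[X²] − (E[X])² = 979/28 − 121/16 = 3069/112
SD(X) = √(3069/112) ≈ 5.235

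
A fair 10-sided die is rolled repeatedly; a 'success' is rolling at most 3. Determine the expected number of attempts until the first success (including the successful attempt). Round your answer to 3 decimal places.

For a geometric distribution, E[trials] = 1/p = 1/(3/10) = 10/3.
≈ 3.333

3.333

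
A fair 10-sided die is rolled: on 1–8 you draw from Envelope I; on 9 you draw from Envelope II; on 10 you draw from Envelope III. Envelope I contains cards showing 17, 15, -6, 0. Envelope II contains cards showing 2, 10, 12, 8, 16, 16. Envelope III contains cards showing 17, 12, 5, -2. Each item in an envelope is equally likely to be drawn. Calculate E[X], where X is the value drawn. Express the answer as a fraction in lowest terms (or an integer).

106/15

E[X | Envelope I] = (17 + 15 − 6 + 0)/4 = 13/2
E[X | Envelope II] = (2 + 10 + 12 + 8 + 16 + 16)/6 = 32/3
E[X | Envelope III] = (17 + 12 + 5 − 2)/4 = 8
E[X] = (4/5)·13/2 + (1/10)·32/3 + (1/10)·8 = 106/15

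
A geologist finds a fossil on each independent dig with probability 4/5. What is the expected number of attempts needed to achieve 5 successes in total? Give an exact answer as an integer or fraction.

By linearity (sum of 5 independent geometric waits), E[trials] = 5/p = 5/(4/5) = 25/4.

25/4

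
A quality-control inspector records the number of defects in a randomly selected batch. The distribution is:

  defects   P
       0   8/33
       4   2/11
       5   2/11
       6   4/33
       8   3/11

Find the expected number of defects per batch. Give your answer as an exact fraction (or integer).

50/11

E[X] = (8/33)·0 + (2/11)·4 + (2/11)·5 + (4/33)·6 + (3/11)·8
     = 50/11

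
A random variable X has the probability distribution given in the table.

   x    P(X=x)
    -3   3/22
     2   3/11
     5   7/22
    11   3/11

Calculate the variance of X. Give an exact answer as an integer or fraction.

E[X] = (3/22)·(-3) + (3/11)·2 + (7/22)·5 + (3/11)·11 = 52/11
E[X²] = (3/22)·9 + (3/11)·4 + (7/22)·25 + (3/11)·121 = 476/11
Var(X) = 476/11 − (52/11)² = 2532/121

2532/121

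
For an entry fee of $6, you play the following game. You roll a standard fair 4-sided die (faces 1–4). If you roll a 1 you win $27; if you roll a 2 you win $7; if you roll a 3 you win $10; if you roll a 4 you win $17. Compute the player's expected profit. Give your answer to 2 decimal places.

E[payout] = (1/4)·7 + (1/4)·10 + (1/4)·17 + (1/4)·27 = 61/4
Expected profit = 61/4 − 6 = 37/4 ≈ $9.25

$9.25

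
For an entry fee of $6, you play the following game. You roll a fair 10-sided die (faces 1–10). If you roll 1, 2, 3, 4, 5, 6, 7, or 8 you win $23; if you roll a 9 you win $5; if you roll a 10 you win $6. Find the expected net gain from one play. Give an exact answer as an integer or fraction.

E[payout] = (1/10)·5 + (1/10)·6 + (4/5)·23 = 39/2
Expected profit = 39/2 − 6 = 27/2

27/2 dollars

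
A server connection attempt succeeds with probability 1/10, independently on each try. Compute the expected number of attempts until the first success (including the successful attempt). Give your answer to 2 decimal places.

10.00

For a geometric distribution, E[trials] = 1/p = 1/(1/10) = 10.
≈ 10.00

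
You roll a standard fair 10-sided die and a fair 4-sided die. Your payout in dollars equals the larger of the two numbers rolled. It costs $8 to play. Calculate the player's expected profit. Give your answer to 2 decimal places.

Distribution of the larger of the two numbers rolled: 1 w.p. 1/40, 2 w.p. 3/40, 3 w.p. 1/8, 4 w.p. 7/40, 5 w.p. 1/10, 6 w.p. 1/10, …
E[payout] = (1/40)·1 + (3/40)·2 + (1/8)·3 + (7/40)·4 + (1/10)·5 + (1/10)·6 + (1/10)·7 + (1/10)·8 + (1/10)·9 + (1/10)·10 = 23/4
Expected profit = 23/4 − 8 = -9/4 ≈ -$2.25

-$2.25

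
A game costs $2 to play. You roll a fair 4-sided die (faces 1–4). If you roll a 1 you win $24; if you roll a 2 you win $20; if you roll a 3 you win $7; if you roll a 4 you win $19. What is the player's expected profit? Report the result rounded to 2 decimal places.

E[payout] = (1/4)·7 + (1/4)·19 + (1/4)·20 + (1/4)·24 = 35/2
Expected profit = 35/2 − 2 = 31/2 ≈ $15.50

$15.50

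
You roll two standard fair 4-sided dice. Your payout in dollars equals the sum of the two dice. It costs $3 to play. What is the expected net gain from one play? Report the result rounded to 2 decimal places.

$2.00

Distribution of the sum of the two dice: 2 w.p. 1/16, 3 w.p. 1/8, 4 w.p. 3/16, 5 w.p. 1/4, 6 w.p. 3/16, 7 w.p. 1/8, …
E[payout] = (1/16)·2 + (1/8)·3 + (3/16)·4 + (1/4)·5 + (3/16)·6 + (1/8)·7 + (1/16)·8 = 5
Expected profit = 5 − 3 = 2 ≈ $2.00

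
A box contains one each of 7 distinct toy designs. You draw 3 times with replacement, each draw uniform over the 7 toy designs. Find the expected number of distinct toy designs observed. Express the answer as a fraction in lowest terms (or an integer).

Let Xⱼ=1 if type j appears at least once. P(Xⱼ=1) = 1 − ((7−1)/7)^3 = 127/343.
E[#distinct] = 7·127/343 = 127/49.

127/49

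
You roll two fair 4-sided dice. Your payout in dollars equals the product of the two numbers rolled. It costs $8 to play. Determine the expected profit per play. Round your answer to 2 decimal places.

Distribution of the product of the two numbers rolled: 1 w.p. 1/16, 2 w.p. 1/8, 3 w.p. 1/8, 4 w.p. 3/16, 6 w.p. 1/8, 8 w.p. 1/8, …
E[payout] = (1/16)·1 + (1/8)·2 + (1/8)·3 + (3/16)·4 + (1/8)·6 + (1/8)·8 + (1/16)·9 + (1/8)·12 + (1/16)·16 = 25/4
Expected profit = 25/4 − 8 = -7/4 ≈ -$1.75

-$1.75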